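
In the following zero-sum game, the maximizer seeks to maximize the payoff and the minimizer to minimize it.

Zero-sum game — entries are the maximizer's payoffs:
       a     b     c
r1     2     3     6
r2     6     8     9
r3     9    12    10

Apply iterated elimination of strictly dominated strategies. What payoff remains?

Row r2 is strictly dominated by row r3 (9>6, 12>8, 10>9); eliminate r2.
Column b is strictly dominated by a for the minimizer (2<3, 9<12); eliminate b.
Row r1 is strictly dominated by row r3 (9>2, 10>6); eliminate r1.
Column c is strictly dominated by a for the minimizer (9<10); eliminate c.
Only (r3, a) remains, with payoff 9.

9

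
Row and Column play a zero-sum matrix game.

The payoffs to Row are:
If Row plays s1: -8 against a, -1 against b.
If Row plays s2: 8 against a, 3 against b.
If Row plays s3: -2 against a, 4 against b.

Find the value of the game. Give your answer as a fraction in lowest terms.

38/11

Row s1 is strictly dominated by row s3, so Row never plays it.
The remaining 2×2 game on (s2, s3) × (a, b) has no saddle point. Let Row play s2 with probability p; indifference gives 8p − 2(1−p) = 3p + 4(1−p), so p = 6/11.
Similarly Column's optimal q on a is 1/11, and the value is 8·(1/11) + (3)·(10/11) = 38/11.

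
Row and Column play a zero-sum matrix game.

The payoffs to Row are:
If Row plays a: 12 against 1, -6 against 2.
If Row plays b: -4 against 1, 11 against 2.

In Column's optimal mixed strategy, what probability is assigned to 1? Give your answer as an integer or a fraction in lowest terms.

Row minima are -6 and -4, so Row's maximin is -4; column maxima are 12 and 11, so Column's minimax is 11. These differ, so the equilibrium is in mixed strategies.
Let Column play 1 with probability q. Row is indifferent when 12q − 6(1−q) = −4q + 11(1−q), giving q = 17/33.

17/33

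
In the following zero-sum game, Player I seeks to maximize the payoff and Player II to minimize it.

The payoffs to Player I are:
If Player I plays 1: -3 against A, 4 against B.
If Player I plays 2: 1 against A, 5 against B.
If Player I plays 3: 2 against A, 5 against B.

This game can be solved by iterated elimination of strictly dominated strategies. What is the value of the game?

Column B is strictly dominated by A for Player II (-3<4, 1<5, 2<5); eliminate B.
Row 2 is strictly dominated by row 3 (2>1); eliminate 2.
Row 1 is strictly dominated by row 3 (2>-3); eliminate 1.
Only (3, A) remains, with payoff 2.

2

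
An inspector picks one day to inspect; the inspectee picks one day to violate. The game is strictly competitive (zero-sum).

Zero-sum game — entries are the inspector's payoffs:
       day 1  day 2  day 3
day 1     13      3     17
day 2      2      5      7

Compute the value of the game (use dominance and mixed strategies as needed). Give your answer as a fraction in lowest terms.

Column day 3 is strictly dominated by day 1 for the inspectee (it gives the inspector more in every row).
The remaining 2×2 game on (day 1, day 2) × (day 1, day 2) has no saddle point. Let the inspector play day 1 with probability p; indifference gives 13p + 2(1−p) = 3p + 5(1−p), so p = 3/13.
Similarly the inspectee's optimal q on day 1 is 2/13, and the value is 13·(2/13) + (3)·(11/13) = 59/13.

59/13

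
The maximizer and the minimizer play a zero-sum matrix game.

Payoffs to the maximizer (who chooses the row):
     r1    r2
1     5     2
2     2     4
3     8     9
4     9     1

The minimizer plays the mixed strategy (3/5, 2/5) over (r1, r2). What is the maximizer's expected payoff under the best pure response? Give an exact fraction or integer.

1: (5)·(3/5) + (2)·(2/5) = 19/5.
2: (2)·(3/5) + (4)·(2/5) = 14/5.
3: (8)·(3/5) + (9)·(2/5) = 42/5.
4: (9)·(3/5) + (1)·(2/5) = 29/5.
The best pure response is 3 with expected payoff 42/5.

42/5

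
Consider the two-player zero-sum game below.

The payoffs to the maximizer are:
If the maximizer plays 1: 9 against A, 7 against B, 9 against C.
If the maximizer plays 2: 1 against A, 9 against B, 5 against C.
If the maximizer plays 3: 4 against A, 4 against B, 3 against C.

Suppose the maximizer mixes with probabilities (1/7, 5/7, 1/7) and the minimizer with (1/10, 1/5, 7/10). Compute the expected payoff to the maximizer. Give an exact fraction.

Against (1/10, 1/5, 7/10), each row's expected payoff is 1: 43/5; 2: 27/5; 3: 33/10.
Taking the (1/7, 5/7, 1/7)-weighted average: (1/7)·(43/5) + (5/7)·(27/5) + (1/7)·(33/10) = 389/70.

389/70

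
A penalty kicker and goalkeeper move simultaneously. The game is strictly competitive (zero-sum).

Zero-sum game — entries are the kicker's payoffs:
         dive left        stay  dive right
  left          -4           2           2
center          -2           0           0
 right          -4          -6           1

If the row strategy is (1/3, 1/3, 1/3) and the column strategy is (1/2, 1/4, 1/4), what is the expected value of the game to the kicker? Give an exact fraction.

-7/4

Against (1/2, 1/4, 1/4), each row's expected payoff is left: -1; center: -1; right: -13/4.
Taking the (1/3, 1/3, 1/3)-weighted average: (1/3)·(-1) + (1/3)·(-1) + (1/3)·(-13/4) = -7/4.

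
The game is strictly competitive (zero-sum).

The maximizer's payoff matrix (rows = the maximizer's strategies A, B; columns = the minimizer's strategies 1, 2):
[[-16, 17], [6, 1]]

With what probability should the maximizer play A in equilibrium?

Row minima are -16 and 1, so the maximizer's maximin is 1; column maxima are 6 and 17, so the minimizer's minimax is 6. These differ, so the equilibrium is in mixed strategies.
Let the maximizer play A with probability p. The minimizer is indifferent when −16p + 6(1−p) = 17p + (1−p), giving p = 5/38.

5/38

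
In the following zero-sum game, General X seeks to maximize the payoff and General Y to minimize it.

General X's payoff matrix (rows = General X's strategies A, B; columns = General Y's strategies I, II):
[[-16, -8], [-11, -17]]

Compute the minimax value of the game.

Row minima are -16 and -17, so General X's maximin is -16; column maxima are -11 and -8, so General Y's minimax is -11. These differ, so the equilibrium is in mixed strategies.
Let General X play A with probability p. General Y is indifferent when −16p − 11(1−p) = −8p − 17(1−p), giving p = 3/7.
Let General Y play I with probability q. General X is indifferent when −16q − 8(1−q) = −11q − 17(1−q), giving q = 9/14.
The value is -16·(9/14) + (-8)·(5/14) = -92/7.

-92/7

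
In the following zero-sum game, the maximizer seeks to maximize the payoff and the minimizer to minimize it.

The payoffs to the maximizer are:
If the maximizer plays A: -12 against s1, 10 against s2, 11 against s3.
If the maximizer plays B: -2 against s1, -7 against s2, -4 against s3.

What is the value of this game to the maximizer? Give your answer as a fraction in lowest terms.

-104/27

Column s3 is strictly dominated by s2 for the minimizer (it gives the maximizer more in every row).
The remaining 2×2 game on (A, B) × (s1, s2) has no saddle point. Let the maximizer play A with probability p; indifference gives −12p − 2(1−p) = 10p − 7(1−p), so p = 5/27.
Similarly the minimizer's optimal q on s1 is 17/27, and the value is -12·(17/27) + (10)·(10/27) = -104/27.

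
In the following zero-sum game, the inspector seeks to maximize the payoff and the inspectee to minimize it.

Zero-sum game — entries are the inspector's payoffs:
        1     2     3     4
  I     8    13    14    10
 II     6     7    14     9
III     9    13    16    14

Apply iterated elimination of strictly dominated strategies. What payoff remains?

9

Row II is strictly dominated by row III (9>6, 13>7, 16>14, 14>9); eliminate II.
Column 3 is strictly dominated by 1 for the inspectee (8<14, 9<16); eliminate 3.
Column 2 is strictly dominated by 1 for the inspectee (8<13, 9<13); eliminate 2.
Column 4 is strictly dominated by 1 for the inspectee (8<10, 9<14); eliminate 4.
Row I is strictly dominated by row III (9>8); eliminate I.
Only (III, 1) remains, with payoff 9.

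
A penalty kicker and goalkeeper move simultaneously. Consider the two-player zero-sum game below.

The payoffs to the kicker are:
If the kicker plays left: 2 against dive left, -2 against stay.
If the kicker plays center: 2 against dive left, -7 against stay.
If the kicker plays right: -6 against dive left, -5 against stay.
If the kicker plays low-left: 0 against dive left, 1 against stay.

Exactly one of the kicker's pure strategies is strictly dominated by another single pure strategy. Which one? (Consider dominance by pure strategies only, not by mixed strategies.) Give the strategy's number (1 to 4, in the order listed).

3

Compare right with left: 2 > -6, -2 > -5.
So left strictly dominates right for the kicker; right is strictly dominated.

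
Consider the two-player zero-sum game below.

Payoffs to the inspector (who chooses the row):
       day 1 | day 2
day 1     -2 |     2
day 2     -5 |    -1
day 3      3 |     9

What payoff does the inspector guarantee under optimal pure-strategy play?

3

Row minima: -2, -5, 3 → the inspector's maximin is 3.
Column maxima: 3, 9 → the inspectee's minimax is 3.
They coincide at (day 3, day 1), so the value is 3.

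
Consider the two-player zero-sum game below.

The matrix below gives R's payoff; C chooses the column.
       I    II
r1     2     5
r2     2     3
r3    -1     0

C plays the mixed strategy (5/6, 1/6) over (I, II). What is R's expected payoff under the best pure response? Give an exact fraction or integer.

r1: (2)·(5/6) + (5)·(1/6) = 5/2.
r2: (2)·(5/6) + (3)·(1/6) = 13/6.
r3: (-1)·(5/6) + (0)·(1/6) = -5/6.
The best pure response is r1 with expected payoff 5/2.

5/2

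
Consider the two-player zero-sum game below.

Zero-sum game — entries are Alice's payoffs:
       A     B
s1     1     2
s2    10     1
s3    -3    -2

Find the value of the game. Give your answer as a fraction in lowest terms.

Row s3 is strictly dominated by row s1, so Alice never plays it.
The remaining 2×2 game on (s1, s2) × (A, B) has no saddle point. Let Alice play s1 with probability p; indifference gives p + 10(1−p) = 2p + (1−p), so p = 9/10.
Similarly Bob's optimal q on A is 1/10, and the value is 1·(1/10) + (2)·(9/10) = 19/10.

19/10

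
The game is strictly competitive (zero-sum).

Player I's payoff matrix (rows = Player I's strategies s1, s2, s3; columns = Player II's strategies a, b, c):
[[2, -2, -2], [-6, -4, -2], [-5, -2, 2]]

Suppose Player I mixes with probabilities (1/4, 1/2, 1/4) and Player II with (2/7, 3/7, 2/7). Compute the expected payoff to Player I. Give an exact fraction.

Against (2/7, 3/7, 2/7), each row's expected payoff is s1: -6/7; s2: -4; s3: -12/7.
Taking the (1/4, 1/2, 1/4)-weighted average: (1/4)·(-6/7) + (1/2)·(-4) + (1/4)·(-12/7) = -37/14.

-37/14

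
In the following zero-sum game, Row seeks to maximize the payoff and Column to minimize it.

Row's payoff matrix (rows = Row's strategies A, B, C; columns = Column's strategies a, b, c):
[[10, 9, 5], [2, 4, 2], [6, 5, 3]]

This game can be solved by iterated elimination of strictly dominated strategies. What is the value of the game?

5

Row B is strictly dominated by row A (10>2, 9>4, 5>2); eliminate B.
Column b is strictly dominated by c for Column (5<9, 3<5); eliminate b.
Row C is strictly dominated by row A (10>6, 5>3); eliminate C.
Column a is strictly dominated by c for Column (5<10); eliminate a.
Only (A, c) remains, with payoff 5.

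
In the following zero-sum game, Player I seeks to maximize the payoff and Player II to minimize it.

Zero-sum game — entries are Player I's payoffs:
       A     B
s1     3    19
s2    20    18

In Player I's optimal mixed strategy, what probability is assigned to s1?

Row minima are 3 and 18, so Player I's maximin is 18; column maxima are 20 and 19, so Player II's minimax is 19. These differ, so the equilibrium is in mixed strategies.
Let Player I play s1 with probability p. Player II is indifferent when 3p + 20(1−p) = 19p + 18(1−p), giving p = 1/9.

1/9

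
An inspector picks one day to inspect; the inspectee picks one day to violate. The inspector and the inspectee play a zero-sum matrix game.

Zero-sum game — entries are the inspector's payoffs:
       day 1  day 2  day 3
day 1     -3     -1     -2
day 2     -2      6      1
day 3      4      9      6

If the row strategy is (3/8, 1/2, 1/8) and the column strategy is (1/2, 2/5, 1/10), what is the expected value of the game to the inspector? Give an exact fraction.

Against (1/2, 2/5, 1/10), each row's expected payoff is day 1: -21/10; day 2: 3/2; day 3: 31/5.
Taking the (3/8, 1/2, 1/8)-weighted average: (3/8)·(-21/10) + (1/2)·(3/2) + (1/8)·(31/5) = 59/80.

59/80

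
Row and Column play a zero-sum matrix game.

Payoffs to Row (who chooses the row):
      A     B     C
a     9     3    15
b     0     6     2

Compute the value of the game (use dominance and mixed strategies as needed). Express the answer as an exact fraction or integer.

9/2

Column C is strictly dominated by A for Column (it gives Row more in every row).
The remaining 2×2 game on (a, b) × (A, B) has no saddle point. Let Row play a with probability p; indifference gives 9p = 3p + 6(1−p), so p = 1/2.
Similarly Column's optimal q on A is 1/4, and the value is 9·(1/4) + (3)·(3/4) = 9/2.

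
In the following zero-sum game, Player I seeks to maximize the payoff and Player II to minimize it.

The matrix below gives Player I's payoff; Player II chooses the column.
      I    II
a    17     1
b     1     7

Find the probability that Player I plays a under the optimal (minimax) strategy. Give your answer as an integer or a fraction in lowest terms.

Row minima are 1 and 1, so Player I's maximin is 1; column maxima are 17 and 7, so Player II's minimax is 7. These differ, so the equilibrium is in mixed strategies.
Let Player I play a with probability p. Player II is indifferent when 17p + (1−p) = p + 7(1−p), giving p = 3/11.

3/11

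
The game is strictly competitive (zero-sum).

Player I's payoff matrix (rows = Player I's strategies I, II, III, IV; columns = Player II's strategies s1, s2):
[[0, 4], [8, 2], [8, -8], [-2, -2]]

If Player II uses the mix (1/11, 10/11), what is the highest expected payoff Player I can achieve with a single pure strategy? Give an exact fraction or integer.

I: (0)·(1/11) + (4)·(10/11) = 40/11.
II: (8)·(1/11) + (2)·(10/11) = 28/11.
III: (8)·(1/11) + (-8)·(10/11) = -72/11.
IV: (-2)·(1/11) + (-2)·(10/11) = -2.
The best pure response is I with expected payoff 40/11.

40/11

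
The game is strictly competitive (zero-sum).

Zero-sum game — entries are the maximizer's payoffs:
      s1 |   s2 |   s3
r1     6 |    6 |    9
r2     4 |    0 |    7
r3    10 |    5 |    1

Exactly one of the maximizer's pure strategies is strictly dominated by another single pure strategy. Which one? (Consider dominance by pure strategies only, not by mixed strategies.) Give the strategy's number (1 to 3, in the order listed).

Compare r2 with r1: 6 > 4, 6 > 0, 9 > 7.
So r1 strictly dominates r2 for the maximizer; r2 is strictly dominated.

2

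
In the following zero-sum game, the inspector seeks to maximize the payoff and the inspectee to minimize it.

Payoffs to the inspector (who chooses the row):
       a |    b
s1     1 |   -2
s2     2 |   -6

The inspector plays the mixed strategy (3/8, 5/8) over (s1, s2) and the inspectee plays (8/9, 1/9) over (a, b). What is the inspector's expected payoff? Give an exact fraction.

17/18

Against (8/9, 1/9), each row's expected payoff is s1: 2/3; s2: 10/9.
Taking the (3/8, 5/8)-weighted average: (3/8)·(2/3) + (5/8)·(10/9) = 17/18.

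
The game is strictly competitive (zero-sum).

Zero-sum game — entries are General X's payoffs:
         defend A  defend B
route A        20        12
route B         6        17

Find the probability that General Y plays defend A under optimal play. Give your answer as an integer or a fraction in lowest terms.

Row minima are 12 and 6, so General X's maximin is 12; column maxima are 20 and 17, so General Y's minimax is 17. These differ, so the equilibrium is in mixed strategies.
Let General Y play defend A with probability q. General X is indifferent when 20q + 12(1−q) = 6q + 17(1−q), giving q = 5/19.

5/19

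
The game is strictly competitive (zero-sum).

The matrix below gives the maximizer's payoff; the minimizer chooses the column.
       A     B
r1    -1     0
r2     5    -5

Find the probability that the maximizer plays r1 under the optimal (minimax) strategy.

10/11

Row minima are -1 and -5, so the maximizer's maximin is -1; column maxima are 5 and 0, so the minimizer's minimax is 0. These differ, so the equilibrium is in mixed strategies.
Let the maximizer play r1 with probability p. The minimizer is indifferent when −p + 5(1−p) = −5(1−p), giving p = 10/11.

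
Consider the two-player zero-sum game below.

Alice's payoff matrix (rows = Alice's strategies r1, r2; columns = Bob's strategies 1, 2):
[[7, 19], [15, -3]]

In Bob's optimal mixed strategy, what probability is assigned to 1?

Row minima are 7 and -3, so Alice's maximin is 7; column maxima are 15 and 19, so Bob's minimax is 15. These differ, so the equilibrium is in mixed strategies.
Let Bob play 1 with probability q. Alice is indifferent when 7q + 19(1−q) = 15q − 3(1−q), giving q = 11/15.

11/15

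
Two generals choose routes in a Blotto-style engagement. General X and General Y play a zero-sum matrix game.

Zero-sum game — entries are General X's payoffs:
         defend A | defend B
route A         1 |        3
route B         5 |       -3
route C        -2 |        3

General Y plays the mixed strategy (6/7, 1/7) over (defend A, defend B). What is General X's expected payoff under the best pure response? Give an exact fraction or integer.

27/7

route A: (1)·(6/7) + (3)·(1/7) = 9/7.
route B: (5)·(6/7) + (-3)·(1/7) = 27/7.
route C: (-2)·(6/7) + (3)·(1/7) = -9/7.
The best pure response is route B with expected payoff 27/7.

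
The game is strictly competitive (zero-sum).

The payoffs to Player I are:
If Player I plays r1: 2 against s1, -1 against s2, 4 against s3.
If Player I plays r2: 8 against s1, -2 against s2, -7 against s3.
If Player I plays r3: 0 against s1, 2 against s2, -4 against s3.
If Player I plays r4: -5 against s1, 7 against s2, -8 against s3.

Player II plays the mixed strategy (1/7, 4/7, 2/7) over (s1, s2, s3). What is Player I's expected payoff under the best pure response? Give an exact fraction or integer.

1

r1: (2)·(1/7) + (-1)·(4/7) + (4)·(2/7) = 6/7.
r2: (8)·(1/7) + (-2)·(4/7) + (-7)·(2/7) = -2.
r3: (0)·(1/7) + (2)·(4/7) + (-4)·(2/7) = 0.
r4: (-5)·(1/7) + (7)·(4/7) + (-8)·(2/7) = 1.
The best pure response is r4 with expected payoff 1.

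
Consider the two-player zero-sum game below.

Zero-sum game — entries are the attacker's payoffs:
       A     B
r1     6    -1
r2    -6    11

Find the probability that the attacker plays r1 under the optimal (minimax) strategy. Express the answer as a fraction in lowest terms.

Row minima are -1 and -6, so the attacker's maximin is -1; column maxima are 6 and 11, so the defender's minimax is 6. These differ, so the equilibrium is in mixed strategies.
Let the attacker play r1 with probability p. The defender is indifferent when 6p − 6(1−p) = −p + 11(1−p), giving p = 17/24.

17/24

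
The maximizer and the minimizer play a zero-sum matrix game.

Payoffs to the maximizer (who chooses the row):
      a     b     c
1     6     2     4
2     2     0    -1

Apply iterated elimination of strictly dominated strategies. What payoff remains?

Column a is strictly dominated by b for the minimizer (2<6, 0<2); eliminate a.
Row 2 is strictly dominated by row 1 (2>0, 4>-1); eliminate 2.
Column c is strictly dominated by b for the minimizer (2<4); eliminate c.
Only (1, b) remains, with payoff 2.

2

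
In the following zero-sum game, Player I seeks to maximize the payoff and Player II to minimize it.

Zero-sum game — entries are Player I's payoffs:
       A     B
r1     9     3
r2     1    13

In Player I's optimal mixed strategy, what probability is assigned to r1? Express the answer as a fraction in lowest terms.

Row minima are 3 and 1, so Player I's maximin is 3; column maxima are 9 and 13, so Player II's minimax is 9. These differ, so the equilibrium is in mixed strategies.
Let Player I play r1 with probability p. Player II is indifferent when 9p + (1−p) = 3p + 13(1−p), giving p = 2/3.

2/3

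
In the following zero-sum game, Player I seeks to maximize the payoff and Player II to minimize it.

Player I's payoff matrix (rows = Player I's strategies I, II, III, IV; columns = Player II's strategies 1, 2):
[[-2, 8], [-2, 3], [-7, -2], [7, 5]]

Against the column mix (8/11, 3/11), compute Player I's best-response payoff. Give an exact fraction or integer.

I: (-2)·(8/11) + (8)·(3/11) = 8/11.
II: (-2)·(8/11) + (3)·(3/11) = -7/11.
III: (-7)·(8/11) + (-2)·(3/11) = -62/11.
IV: (7)·(8/11) + (5)·(3/11) = 71/11.
The best pure response is IV with expected payoff 71/11.

71/11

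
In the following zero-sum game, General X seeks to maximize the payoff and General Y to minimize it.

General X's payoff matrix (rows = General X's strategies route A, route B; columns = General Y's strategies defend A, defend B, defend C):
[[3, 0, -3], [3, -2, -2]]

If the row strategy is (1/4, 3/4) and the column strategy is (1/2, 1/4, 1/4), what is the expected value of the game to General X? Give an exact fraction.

Against (1/2, 1/4, 1/4), each row's expected payoff is route A: 3/4; route B: 1/2.
Taking the (1/4, 3/4)-weighted average: (1/4)·(3/4) + (3/4)·(1/2) = 9/16.

9/16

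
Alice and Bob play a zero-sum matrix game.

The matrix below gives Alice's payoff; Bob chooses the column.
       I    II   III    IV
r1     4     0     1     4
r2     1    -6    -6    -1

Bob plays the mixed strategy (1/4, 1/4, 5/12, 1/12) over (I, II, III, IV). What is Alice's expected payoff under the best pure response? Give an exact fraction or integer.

7/4

r1: (4)·(1/4) + (0)·(1/4) + (1)·(5/12) + (4)·(1/12) = 7/4.
r2: (1)·(1/4) + (-6)·(1/4) + (-6)·(5/12) + (-1)·(1/12) = -23/6.
The best pure response is r1 with expected payoff 7/4.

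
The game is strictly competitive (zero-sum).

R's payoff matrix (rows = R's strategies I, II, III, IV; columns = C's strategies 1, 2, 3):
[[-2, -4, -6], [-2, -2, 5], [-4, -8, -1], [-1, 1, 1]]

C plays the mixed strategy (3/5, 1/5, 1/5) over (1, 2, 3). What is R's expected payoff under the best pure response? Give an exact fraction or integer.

I: (-2)·(3/5) + (-4)·(1/5) + (-6)·(1/5) = -16/5.
II: (-2)·(3/5) + (-2)·(1/5) + (5)·(1/5) = -3/5.
III: (-4)·(3/5) + (-8)·(1/5) + (-1)·(1/5) = -21/5.
IV: (-1)·(3/5) + (1)·(1/5) + (1)·(1/5) = -1/5.
The best pure response is IV with expected payoff -1/5.

-1/5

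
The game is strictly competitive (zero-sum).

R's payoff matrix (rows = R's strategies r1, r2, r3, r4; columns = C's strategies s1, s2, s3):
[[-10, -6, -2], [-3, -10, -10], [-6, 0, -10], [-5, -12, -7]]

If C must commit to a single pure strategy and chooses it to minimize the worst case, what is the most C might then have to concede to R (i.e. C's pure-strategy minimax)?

The worst case (largest entry) in each column is s1: -3, s2: 0, s3: -2.
The best (smallest) of these is -3.

-3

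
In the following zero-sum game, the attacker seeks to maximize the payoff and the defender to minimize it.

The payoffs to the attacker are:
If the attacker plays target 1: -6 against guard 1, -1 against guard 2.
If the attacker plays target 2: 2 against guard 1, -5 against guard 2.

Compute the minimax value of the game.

Row minima are -6 and -5, so the attacker's maximin is -5; column maxima are 2 and -1, so the defender's minimax is -1. These differ, so the equilibrium is in mixed strategies.
Let the attacker play target 1 with probability p. The defender is indifferent when −6p + 2(1−p) = −p − 5(1−p), giving p = 7/12.
Let the defender play guard 1 with probability q. The attacker is indifferent when −6q − (1−q) = 2q − 5(1−q), giving q = 1/3.
The value is -6·(1/3) + (-1)·(2/3) = -8/3.

-8/3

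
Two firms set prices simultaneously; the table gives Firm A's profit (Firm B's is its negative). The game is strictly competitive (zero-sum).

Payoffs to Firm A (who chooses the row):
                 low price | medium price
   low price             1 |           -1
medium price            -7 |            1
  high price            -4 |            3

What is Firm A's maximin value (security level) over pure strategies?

-1

The worst-case payoff for each row is low price: -1, medium price: -7, high price: -4.
The best of these is -1.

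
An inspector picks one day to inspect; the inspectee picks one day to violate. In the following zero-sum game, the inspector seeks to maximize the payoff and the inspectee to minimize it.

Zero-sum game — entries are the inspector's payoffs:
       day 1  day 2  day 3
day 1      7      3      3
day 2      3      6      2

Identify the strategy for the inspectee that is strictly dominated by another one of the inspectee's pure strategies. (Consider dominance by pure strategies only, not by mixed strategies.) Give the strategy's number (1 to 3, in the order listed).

The inspectee prefers columns that give the inspector less. Compare day 1 with day 3: 3 < 7, 2 < 3.
So day 3 strictly dominates day 1 for the inspectee; day 1 is strictly dominated.

1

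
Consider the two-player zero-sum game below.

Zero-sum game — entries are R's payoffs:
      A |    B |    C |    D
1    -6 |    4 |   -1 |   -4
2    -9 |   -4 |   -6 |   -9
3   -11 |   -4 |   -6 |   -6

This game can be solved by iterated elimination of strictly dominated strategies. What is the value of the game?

-6

Row 2 is strictly dominated by row 1 (-6>-9, 4>-4, -1>-6, -4>-9); eliminate 2.
Row 3 is strictly dominated by row 1 (-6>-11, 4>-4, -1>-6, -4>-6); eliminate 3.
Column B is strictly dominated by A for C (-6<4); eliminate B.
Column C is strictly dominated by A for C (-6<-1); eliminate C.
Column D is strictly dominated by A for C (-6<-4); eliminate D.
Only (1, A) remains, with payoff -6.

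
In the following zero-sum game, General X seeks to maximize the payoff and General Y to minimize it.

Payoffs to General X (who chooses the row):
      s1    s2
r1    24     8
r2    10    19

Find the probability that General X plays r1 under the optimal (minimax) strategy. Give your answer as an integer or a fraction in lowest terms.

Row minima are 8 and 10, so General X's maximin is 10; column maxima are 24 and 19, so General Y's minimax is 19. These differ, so the equilibrium is in mixed strategies.
Let General X play r1 with probability p. General Y is indifferent when 24p + 10(1−p) = 8p + 19(1−p), giving p = 9/25.

9/25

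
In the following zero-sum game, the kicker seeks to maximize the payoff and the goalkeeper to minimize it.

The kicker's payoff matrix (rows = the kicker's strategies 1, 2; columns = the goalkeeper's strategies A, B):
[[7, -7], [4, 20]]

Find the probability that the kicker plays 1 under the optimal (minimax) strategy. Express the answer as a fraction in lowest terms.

8/15

Row minima are -7 and 4, so the kicker's maximin is 4; column maxima are 7 and 20, so the goalkeeper's minimax is 7. These differ, so the equilibrium is in mixed strategies.
Let the kicker play 1 with probability p. The goalkeeper is indifferent when 7p + 4(1−p) = −7p + 20(1−p), giving p = 8/15.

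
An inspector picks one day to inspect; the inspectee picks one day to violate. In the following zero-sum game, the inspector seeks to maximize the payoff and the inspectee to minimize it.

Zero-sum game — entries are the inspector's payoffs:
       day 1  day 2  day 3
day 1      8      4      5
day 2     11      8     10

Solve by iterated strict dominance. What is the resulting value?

8

Row day 1 is strictly dominated by row day 2 (11>8, 8>4, 10>5); eliminate day 1.
Column day 1 is strictly dominated by day 2 for the inspectee (8<11); eliminate day 1.
Column day 3 is strictly dominated by day 2 for the inspectee (8<10); eliminate day 3.
Only (day 2, day 2) remains, with payoff 8.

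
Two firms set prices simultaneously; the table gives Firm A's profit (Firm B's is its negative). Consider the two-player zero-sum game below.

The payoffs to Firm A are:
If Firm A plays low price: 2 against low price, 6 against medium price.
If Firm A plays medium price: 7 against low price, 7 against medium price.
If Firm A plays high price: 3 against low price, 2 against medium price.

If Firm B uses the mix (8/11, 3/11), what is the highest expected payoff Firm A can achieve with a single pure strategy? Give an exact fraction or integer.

low price: (2)·(8/11) + (6)·(3/11) = 34/11.
medium price: (7)·(8/11) + (7)·(3/11) = 7.
high price: (3)·(8/11) + (2)·(3/11) = 30/11.
The best pure response is medium price with expected payoff 7.

7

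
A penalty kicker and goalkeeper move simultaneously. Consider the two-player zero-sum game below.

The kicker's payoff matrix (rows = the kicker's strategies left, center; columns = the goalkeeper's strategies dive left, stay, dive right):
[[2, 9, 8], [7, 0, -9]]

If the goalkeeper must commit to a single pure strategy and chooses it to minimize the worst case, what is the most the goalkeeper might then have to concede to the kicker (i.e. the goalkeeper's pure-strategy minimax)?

The worst case (largest entry) in each column is dive left: 7, stay: 9, dive right: 8.
The best (smallest) of these is 7.

7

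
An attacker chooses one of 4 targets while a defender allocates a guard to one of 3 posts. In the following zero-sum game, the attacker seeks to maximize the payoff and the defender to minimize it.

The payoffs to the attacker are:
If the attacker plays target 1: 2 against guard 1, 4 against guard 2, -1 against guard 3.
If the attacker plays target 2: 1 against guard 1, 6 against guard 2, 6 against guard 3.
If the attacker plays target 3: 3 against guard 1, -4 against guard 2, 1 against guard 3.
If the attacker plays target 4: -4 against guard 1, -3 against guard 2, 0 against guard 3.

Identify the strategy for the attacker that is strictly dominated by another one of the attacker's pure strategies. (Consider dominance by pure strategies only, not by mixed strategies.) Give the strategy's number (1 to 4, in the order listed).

4

Compare target 4 with target 2: 1 > -4, 6 > -3, 6 > 0.
So target 2 strictly dominates target 4 for the attacker; target 4 is strictly dominated.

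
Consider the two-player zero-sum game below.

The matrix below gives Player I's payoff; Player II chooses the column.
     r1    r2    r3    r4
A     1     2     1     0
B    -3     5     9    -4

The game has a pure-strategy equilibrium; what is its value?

Row minima: 0, -4 → Player I's maximin is 0.
Column maxima: 1, 5, 9, 0 → Player II's minimax is 0.
They coincide at (A, r4), so the value is 0.

0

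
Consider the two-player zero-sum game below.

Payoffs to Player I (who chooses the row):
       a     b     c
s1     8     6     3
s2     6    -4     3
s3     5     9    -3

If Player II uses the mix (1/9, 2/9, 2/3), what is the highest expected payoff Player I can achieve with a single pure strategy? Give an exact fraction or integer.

38/9

s1: (8)·(1/9) + (6)·(2/9) + (3)·(2/3) = 38/9.
s2: (6)·(1/9) + (-4)·(2/9) + (3)·(2/3) = 16/9.
s3: (5)·(1/9) + (9)·(2/9) + (-3)·(2/3) = 5/9.
The best pure response is s1 with expected payoff 38/9.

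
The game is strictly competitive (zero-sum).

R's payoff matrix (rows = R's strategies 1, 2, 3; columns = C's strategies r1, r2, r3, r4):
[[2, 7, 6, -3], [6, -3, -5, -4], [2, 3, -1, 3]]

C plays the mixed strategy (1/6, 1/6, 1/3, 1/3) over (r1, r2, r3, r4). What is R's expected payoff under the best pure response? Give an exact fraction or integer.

5/2

1: (2)·(1/6) + (7)·(1/6) + (6)·(1/3) + (-3)·(1/3) = 5/2.
2: (6)·(1/6) + (-3)·(1/6) + (-5)·(1/3) + (-4)·(1/3) = -5/2.
3: (2)·(1/6) + (3)·(1/6) + (-1)·(1/3) + (3)·(1/3) = 3/2.
The best pure response is 1 with expected payoff 5/2.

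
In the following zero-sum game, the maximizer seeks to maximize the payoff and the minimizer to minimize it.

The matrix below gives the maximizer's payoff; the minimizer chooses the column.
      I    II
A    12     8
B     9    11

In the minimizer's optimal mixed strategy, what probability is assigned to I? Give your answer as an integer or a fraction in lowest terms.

1/2

Row minima are 8 and 9, so the maximizer's maximin is 9; column maxima are 12 and 11, so the minimizer's minimax is 11. These differ, so the equilibrium is in mixed strategies.
Let the minimizer play I with probability q. The maximizer is indifferent when 12q + 8(1−q) = 9q + 11(1−q), giving q = 1/2.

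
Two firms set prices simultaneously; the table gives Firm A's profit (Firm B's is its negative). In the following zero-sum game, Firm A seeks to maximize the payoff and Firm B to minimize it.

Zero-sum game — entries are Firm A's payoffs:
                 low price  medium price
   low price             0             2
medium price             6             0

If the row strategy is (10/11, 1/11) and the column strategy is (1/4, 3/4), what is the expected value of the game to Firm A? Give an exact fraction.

Against (1/4, 3/4), each row's expected payoff is low price: 3/2; medium price: 3/2.
Taking the (10/11, 1/11)-weighted average: (10/11)·(3/2) + (1/11)·(3/2) = 3/2.

3/2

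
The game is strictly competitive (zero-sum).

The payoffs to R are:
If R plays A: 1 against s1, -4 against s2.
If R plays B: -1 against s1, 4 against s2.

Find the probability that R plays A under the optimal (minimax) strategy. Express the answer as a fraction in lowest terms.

1/2

Row minima are -4 and -1, so R's maximin is -1; column maxima are 1 and 4, so C's minimax is 1. These differ, so the equilibrium is in mixed strategies.
Let R play A with probability p. C is indifferent when p − (1−p) = −4p + 4(1−p), giving p = 1/2.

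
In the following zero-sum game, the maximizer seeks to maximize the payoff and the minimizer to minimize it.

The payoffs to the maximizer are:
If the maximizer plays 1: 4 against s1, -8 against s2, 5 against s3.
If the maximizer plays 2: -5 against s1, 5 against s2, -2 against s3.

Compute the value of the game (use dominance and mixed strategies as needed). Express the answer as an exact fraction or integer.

-10/11

Column s3 is strictly dominated by s1 for the minimizer (it gives the maximizer more in every row).
The remaining 2×2 game on (1, 2) × (s1, s2) has no saddle point. Let the maximizer play 1 with probability p; indifference gives 4p − 5(1−p) = −8p + 5(1−p), so p = 5/11.
Similarly the minimizer's optimal q on s1 is 13/22, and the value is 4·(13/22) + (-8)·(9/22) = -10/11.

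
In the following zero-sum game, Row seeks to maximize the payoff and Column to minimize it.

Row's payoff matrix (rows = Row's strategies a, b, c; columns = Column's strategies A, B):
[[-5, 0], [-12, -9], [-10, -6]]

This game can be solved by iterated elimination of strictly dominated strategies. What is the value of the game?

Row c is strictly dominated by row a (-5>-10, 0>-6); eliminate c.
Column B is strictly dominated by A for Column (-5<0, -12<-9); eliminate B.
Row b is strictly dominated by row a (-5>-12); eliminate b.
Only (a, A) remains, with payoff -5.

-5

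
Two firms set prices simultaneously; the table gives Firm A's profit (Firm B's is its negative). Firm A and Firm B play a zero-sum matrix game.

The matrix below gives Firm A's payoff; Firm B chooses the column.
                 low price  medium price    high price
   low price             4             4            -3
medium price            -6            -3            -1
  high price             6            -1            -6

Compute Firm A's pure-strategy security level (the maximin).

The worst-case payoff for each row is low price: -3, medium price: -6, high price: -6.
The best of these is -3.

-3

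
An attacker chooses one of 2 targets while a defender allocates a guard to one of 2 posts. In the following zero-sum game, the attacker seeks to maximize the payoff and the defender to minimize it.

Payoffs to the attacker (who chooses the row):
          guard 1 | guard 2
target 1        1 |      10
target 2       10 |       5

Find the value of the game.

95/14

Row minima are 1 and 5, so the attacker's maximin is 5; column maxima are 10 and 10, so the defender's minimax is 10. These differ, so the equilibrium is in mixed strategies.
Let the attacker play target 1 with probability p. The defender is indifferent when p + 10(1−p) = 10p + 5(1−p), giving p = 5/14.
Let the defender play guard 1 with probability q. The attacker is indifferent when q + 10(1−q) = 10q + 5(1−q), giving q = 5/14.
The value is 1·(5/14) + (10)·(9/14) = 95/14.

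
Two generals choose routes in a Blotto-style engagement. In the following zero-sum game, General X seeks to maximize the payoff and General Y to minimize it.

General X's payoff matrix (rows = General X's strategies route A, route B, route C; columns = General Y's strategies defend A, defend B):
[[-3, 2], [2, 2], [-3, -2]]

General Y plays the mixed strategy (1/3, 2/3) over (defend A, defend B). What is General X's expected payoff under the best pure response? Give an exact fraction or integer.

2

route A: (-3)·(1/3) + (2)·(2/3) = 1/3.
route B: (2)·(1/3) + (2)·(2/3) = 2.
route C: (-3)·(1/3) + (-2)·(2/3) = -7/3.
The best pure response is route B with expected payoff 2.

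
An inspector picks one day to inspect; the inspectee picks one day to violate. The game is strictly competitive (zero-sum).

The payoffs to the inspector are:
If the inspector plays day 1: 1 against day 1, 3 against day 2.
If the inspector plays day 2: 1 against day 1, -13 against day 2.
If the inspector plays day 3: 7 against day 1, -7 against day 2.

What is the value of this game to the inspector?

Row day 2 is strictly dominated by row day 3, so the inspector never plays it.
The remaining 2×2 game on (day 1, day 3) × (day 1, day 2) has no saddle point. Let the inspector play day 1 with probability p; indifference gives p + 7(1−p) = 3p − 7(1−p), so p = 7/8.
Similarly the inspectee's optimal q on day 1 is 5/8, and the value is 1·(5/8) + (3)·(3/8) = 7/4.

7/4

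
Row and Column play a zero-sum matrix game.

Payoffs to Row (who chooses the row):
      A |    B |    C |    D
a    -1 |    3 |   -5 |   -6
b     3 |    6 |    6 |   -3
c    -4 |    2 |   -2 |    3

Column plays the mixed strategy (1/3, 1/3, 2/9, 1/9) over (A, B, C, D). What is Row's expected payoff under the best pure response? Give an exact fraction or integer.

a: (-1)·(1/3) + (3)·(1/3) + (-5)·(2/9) + (-6)·(1/9) = -10/9.
b: (3)·(1/3) + (6)·(1/3) + (6)·(2/9) + (-3)·(1/9) = 4.
c: (-4)·(1/3) + (2)·(1/3) + (-2)·(2/9) + (3)·(1/9) = -7/9.
The best pure response is b with expected payoff 4.

4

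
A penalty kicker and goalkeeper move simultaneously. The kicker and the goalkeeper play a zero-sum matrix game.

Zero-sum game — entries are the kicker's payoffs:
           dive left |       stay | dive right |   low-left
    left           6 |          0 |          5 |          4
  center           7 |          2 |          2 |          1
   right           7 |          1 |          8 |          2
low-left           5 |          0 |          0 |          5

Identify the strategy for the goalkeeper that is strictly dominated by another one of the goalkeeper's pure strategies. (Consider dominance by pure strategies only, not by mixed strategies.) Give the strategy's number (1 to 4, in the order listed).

The goalkeeper prefers columns that give the kicker less. Compare dive left with stay: 0 < 6, 2 < 7, 1 < 7, 0 < 5.
So stay strictly dominates dive left for the goalkeeper; dive left is strictly dominated.

1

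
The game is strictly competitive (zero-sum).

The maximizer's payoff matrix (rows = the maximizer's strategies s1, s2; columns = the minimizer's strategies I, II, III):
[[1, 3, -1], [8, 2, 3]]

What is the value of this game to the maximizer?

11/5

Column I is strictly dominated by III for the minimizer (it gives the maximizer more in every row).
The remaining 2×2 game on (s1, s2) × (II, III) has no saddle point. Let the maximizer play s1 with probability p; indifference gives 3p + 2(1−p) = −p + 3(1−p), so p = 1/5.
Similarly the minimizer's optimal q on II is 4/5, and the value is 3·(4/5) + (-1)·(1/5) = 11/5.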